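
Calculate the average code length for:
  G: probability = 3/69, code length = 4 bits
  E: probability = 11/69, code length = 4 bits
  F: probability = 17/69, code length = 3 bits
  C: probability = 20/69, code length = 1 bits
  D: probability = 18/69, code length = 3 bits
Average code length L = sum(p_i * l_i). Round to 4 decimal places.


Weighted contributions p_i * l_i:
  G: (3/69) * 4 = 12/69
  E: (11/69) * 4 = 44/69
  F: (17/69) * 3 = 51/69
  C: (20/69) * 1 = 20/69
  D: (18/69) * 3 = 54/69
Sum = (12 + 44 + 51 + 20 + 54)/69 = 181/69

L = 181/69 = 2.6232 bits/symbol


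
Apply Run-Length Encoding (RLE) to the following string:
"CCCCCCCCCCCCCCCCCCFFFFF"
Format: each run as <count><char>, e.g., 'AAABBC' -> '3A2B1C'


Scanning runs left to right:
  i=0: run of 'C' x 18 -> '18C'
  i=18: run of 'F' x 5 -> '5F'

RLE = 18C5F


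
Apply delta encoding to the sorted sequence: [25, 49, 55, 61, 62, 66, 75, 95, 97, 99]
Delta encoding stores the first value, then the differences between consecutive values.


First value: 25
Deltas:
  49 - 25 = 24
  55 - 49 = 6
  61 - 55 = 6
  62 - 61 = 1
  66 - 62 = 4
  75 - 66 = 9
  95 - 75 = 20
  97 - 95 = 2
  99 - 97 = 2


Delta encoded: [25, 24, 6, 6, 1, 4, 9, 20, 2, 2]


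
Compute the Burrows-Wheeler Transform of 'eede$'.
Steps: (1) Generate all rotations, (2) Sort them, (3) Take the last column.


Rotations (sorted):
  0: $eede -> last char: e
  1: de$ee -> last char: e
  2: e$eed -> last char: d
  3: ede$e -> last char: e
  4: eede$ -> last char: $


BWT = eede$


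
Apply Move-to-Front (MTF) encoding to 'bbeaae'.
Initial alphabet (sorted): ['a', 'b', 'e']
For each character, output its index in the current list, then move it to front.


MTF encoding:
'b': index 1 in ['a', 'b', 'e'] -> ['b', 'a', 'e']
'b': index 0 in ['b', 'a', 'e'] -> ['b', 'a', 'e']
'e': index 2 in ['b', 'a', 'e'] -> ['e', 'b', 'a']
'a': index 2 in ['e', 'b', 'a'] -> ['a', 'e', 'b']
'a': index 0 in ['a', 'e', 'b'] -> ['a', 'e', 'b']
'e': index 1 in ['a', 'e', 'b'] -> ['e', 'a', 'b']


Output: [1, 0, 2, 2, 0, 1]


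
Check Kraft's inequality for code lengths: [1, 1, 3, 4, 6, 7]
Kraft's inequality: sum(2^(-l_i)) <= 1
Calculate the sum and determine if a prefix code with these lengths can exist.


Sum = 2^(-1) + 2^(-1) + 2^(-3) + 2^(-4) + 2^(-6) + 2^(-7)
    = 0.5 + 0.5 + 0.125 + 0.0625 + 0.015625 + 0.0078125
    = 155/128 = 1.2109375
Since 1.2109375 > 1, Kraft's inequality is NOT satisfied.
A prefix code with these lengths CANNOT exist.

Kraft sum = 1.2109375. Not satisfied.


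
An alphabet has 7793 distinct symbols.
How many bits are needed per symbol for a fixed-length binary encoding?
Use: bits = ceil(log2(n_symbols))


log2(7793) = 12.928
Bracket: 2^12 = 4096 < 7793 <= 2^13 = 8192
So ceil(log2(7793)) = 13

bits = ceil(log2(7793)) = ceil(12.928) = 13 bits


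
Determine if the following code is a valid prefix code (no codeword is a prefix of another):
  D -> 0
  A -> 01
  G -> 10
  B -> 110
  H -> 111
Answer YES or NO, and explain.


Checking each pair (does one codeword prefix another?):
  D='0' vs A='01': prefix -- VIOLATION

NO -- this is NOT a valid prefix code. D (0) is a prefix of A (01).


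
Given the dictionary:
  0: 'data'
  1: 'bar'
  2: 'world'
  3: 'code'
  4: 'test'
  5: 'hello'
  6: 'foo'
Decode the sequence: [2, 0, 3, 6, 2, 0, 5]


Look up each index in the dictionary:
  2 -> 'world'
  0 -> 'data'
  3 -> 'code'
  6 -> 'foo'
  2 -> 'world'
  0 -> 'data'
  5 -> 'hello'

Decoded: "world data code foo world data hello"


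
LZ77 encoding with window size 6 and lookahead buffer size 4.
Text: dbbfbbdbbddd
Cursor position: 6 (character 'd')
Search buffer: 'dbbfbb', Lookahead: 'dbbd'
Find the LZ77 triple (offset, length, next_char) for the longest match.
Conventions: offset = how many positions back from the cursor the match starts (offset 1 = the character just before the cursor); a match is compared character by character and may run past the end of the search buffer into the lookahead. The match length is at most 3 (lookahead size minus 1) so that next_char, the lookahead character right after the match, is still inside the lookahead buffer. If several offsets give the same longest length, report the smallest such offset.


Try each offset into the search buffer:
  offset=1 (pos 5, char 'b'): match length 0
  offset=2 (pos 4, char 'b'): match length 0
  offset=3 (pos 3, char 'f'): match length 0
  offset=4 (pos 2, char 'b'): match length 0
  offset=5 (pos 1, char 'b'): match length 0
  offset=6 (pos 0, char 'd'): match length 3
Longest match has length 3 at offset 6.
next_char = character at position 6 + 3 = 9 -> 'd'

Best match: offset=6, length=3 (matching 'dbb' starting at position 0)
LZ77 triple: (6, 3, 'd')


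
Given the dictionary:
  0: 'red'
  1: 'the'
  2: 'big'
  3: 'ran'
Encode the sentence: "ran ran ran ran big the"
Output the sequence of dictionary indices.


Look up each word in the dictionary:
  'ran' -> 3
  'ran' -> 3
  'ran' -> 3
  'ran' -> 3
  'big' -> 2
  'the' -> 1

Encoded: [3, 3, 3, 3, 2, 1]


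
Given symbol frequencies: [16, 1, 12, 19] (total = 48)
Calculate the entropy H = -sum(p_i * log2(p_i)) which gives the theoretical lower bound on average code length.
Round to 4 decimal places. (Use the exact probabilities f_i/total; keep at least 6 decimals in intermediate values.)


Per-symbol terms -p_i * log2(p_i) with p_i = f_i/48:
  p = 16/48 = 0.333333: log2(p) = -1.584963, -p*log2(p) = 0.528321
  p = 1/48 = 0.020833: log2(p) = -5.584963, -p*log2(p) = 0.116353
  p = 12/48 = 0.250000: log2(p) = -2.000000, -p*log2(p) = 0.500000
  p = 19/48 = 0.395833: log2(p) = -1.337035, -p*log2(p) = 0.529243
H = 0.528321 + 0.116353 + 0.500000 + 0.529243 = 1.673917

H = 1.6739 bits/symbol


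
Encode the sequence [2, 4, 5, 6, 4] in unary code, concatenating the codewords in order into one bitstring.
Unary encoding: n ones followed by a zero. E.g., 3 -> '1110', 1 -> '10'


Encode each number as n ones followed by a terminating 0:
  2 -> 110 (3 bits)
  4 -> 11110 (5 bits)
  5 -> 111110 (6 bits)
  6 -> 1111110 (7 bits)
  4 -> 11110 (5 bits)
Total length = 3 + 5 + 6 + 7 + 5 = 26 bits.

Unary([2, 4, 5, 6, 4]) = 11011110111110111111011110 (26 bits)


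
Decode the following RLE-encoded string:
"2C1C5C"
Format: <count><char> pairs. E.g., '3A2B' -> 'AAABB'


Expanding each <count><char> pair:
  2C -> 'CC'
  1C -> 'C'
  5C -> 'CCCCC'

Decoded = CCCCCCCC


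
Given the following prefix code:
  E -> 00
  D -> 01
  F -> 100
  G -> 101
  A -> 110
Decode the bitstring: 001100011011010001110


Decoding step by step:
Bits 00 -> E
Bits 110 -> A
Bits 00 -> E
Bits 110 -> A
Bits 110 -> A
Bits 100 -> F
Bits 01 -> D
Bits 110 -> A


Decoded message: EAEAAFDA


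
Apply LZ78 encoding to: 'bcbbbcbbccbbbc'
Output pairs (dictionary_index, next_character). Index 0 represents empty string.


LZ78 encoding steps:
Dictionary: {0: ''}
Step 1: w='' (idx 0), next='b' -> output (0, 'b'), add 'b' as idx 1
Step 2: w='' (idx 0), next='c' -> output (0, 'c'), add 'c' as idx 2
Step 3: w='b' (idx 1), next='b' -> output (1, 'b'), add 'bb' as idx 3
Step 4: w='b' (idx 1), next='c' -> output (1, 'c'), add 'bc' as idx 4
Step 5: w='bb' (idx 3), next='c' -> output (3, 'c'), add 'bbc' as idx 5
Step 6: w='c' (idx 2), next='b' -> output (2, 'b'), add 'cb' as idx 6
Step 7: w='bbc' (idx 5), end of input -> output (5, '')


Encoded: [(0, 'b'), (0, 'c'), (1, 'b'), (1, 'c'), (3, 'c'), (2, 'b'), (5, '')]


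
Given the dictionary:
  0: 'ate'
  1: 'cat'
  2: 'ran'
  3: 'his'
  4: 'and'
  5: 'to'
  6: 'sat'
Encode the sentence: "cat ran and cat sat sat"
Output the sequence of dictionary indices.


Look up each word in the dictionary:
  'cat' -> 1
  'ran' -> 2
  'and' -> 4
  'cat' -> 1
  'sat' -> 6
  'sat' -> 6

Encoded: [1, 2, 4, 1, 6, 6]


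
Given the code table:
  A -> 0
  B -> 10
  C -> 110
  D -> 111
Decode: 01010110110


Decoding:
0 -> A
10 -> B
10 -> B
110 -> C
110 -> C


Result: ABBCC


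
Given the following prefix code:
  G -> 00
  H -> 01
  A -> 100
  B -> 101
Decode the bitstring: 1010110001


Decoding step by step:
Bits 101 -> B
Bits 01 -> H
Bits 100 -> A
Bits 01 -> H


Decoded message: BHAH


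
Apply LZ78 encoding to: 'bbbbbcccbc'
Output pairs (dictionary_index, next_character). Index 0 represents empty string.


LZ78 encoding steps:
Dictionary: {0: ''}
Step 1: w='' (idx 0), next='b' -> output (0, 'b'), add 'b' as idx 1
Step 2: w='b' (idx 1), next='b' -> output (1, 'b'), add 'bb' as idx 2
Step 3: w='bb' (idx 2), next='c' -> output (2, 'c'), add 'bbc' as idx 3
Step 4: w='' (idx 0), next='c' -> output (0, 'c'), add 'c' as idx 4
Step 5: w='c' (idx 4), next='b' -> output (4, 'b'), add 'cb' as idx 5
Step 6: w='c' (idx 4), end of input -> output (4, '')


Encoded: [(0, 'b'), (1, 'b'), (2, 'c'), (0, 'c'), (4, 'b'), (4, '')]


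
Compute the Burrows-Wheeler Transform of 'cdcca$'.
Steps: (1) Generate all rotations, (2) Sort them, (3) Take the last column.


Rotations (sorted):
  0: $cdcca -> last char: a
  1: a$cdcc -> last char: c
  2: ca$cdc -> last char: c
  3: cca$cd -> last char: d
  4: cdcca$ -> last char: $
  5: dcca$c -> last char: c


BWT = accd$c


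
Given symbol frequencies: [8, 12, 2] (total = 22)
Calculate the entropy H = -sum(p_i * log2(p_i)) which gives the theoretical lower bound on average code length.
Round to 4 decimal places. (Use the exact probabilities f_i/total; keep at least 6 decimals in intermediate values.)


Per-symbol terms -p_i * log2(p_i) with p_i = f_i/22:
  p = 8/22 = 0.363636: log2(p) = -1.459432, -p*log2(p) = 0.530702
  p = 12/22 = 0.545455: log2(p) = -0.874469, -p*log2(p) = 0.476983
  p = 2/22 = 0.090909: log2(p) = -3.459432, -p*log2(p) = 0.314494
H = 0.530702 + 0.476983 + 0.314494 = 1.322179

H = 1.3222 bits/symbol


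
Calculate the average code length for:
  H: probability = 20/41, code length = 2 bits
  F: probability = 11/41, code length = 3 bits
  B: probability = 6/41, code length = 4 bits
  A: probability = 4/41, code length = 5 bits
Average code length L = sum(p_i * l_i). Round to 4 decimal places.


Weighted contributions p_i * l_i:
  H: (20/41) * 2 = 40/41
  F: (11/41) * 3 = 33/41
  B: (6/41) * 4 = 24/41
  A: (4/41) * 5 = 20/41
Sum = (40 + 33 + 24 + 20)/41 = 117/41

L = 117/41 = 2.8537 bits/symbol


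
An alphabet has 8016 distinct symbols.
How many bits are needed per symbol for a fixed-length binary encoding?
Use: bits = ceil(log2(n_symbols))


log2(8016) = 12.9687
Bracket: 2^12 = 4096 < 8016 <= 2^13 = 8192
So ceil(log2(8016)) = 13

bits = ceil(log2(8016)) = ceil(12.9687) = 13 bits


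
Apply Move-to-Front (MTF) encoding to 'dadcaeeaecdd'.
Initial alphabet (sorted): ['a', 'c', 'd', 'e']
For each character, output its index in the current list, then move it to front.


MTF encoding:
'd': index 2 in ['a', 'c', 'd', 'e'] -> ['d', 'a', 'c', 'e']
'a': index 1 in ['d', 'a', 'c', 'e'] -> ['a', 'd', 'c', 'e']
'd': index 1 in ['a', 'd', 'c', 'e'] -> ['d', 'a', 'c', 'e']
'c': index 2 in ['d', 'a', 'c', 'e'] -> ['c', 'd', 'a', 'e']
'a': index 2 in ['c', 'd', 'a', 'e'] -> ['a', 'c', 'd', 'e']
'e': index 3 in ['a', 'c', 'd', 'e'] -> ['e', 'a', 'c', 'd']
'e': index 0 in ['e', 'a', 'c', 'd'] -> ['e', 'a', 'c', 'd']
'a': index 1 in ['e', 'a', 'c', 'd'] -> ['a', 'e', 'c', 'd']
'e': index 1 in ['a', 'e', 'c', 'd'] -> ['e', 'a', 'c', 'd']
'c': index 2 in ['e', 'a', 'c', 'd'] -> ['c', 'e', 'a', 'd']
'd': index 3 in ['c', 'e', 'a', 'd'] -> ['d', 'c', 'e', 'a']
'd': index 0 in ['d', 'c', 'e', 'a'] -> ['d', 'c', 'e', 'a']


Output: [2, 1, 1, 2, 2, 3, 0, 1, 1, 2, 3, 0]


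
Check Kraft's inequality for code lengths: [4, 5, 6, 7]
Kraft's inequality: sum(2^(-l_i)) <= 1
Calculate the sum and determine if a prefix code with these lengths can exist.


Sum = 2^(-4) + 2^(-5) + 2^(-6) + 2^(-7)
    = 0.0625 + 0.03125 + 0.015625 + 0.0078125
    = 15/128 = 0.1171875
Since 0.1171875 <= 1, Kraft's inequality IS satisfied.
A prefix code with these lengths CAN exist.

Kraft sum = 0.1171875. Satisfied.


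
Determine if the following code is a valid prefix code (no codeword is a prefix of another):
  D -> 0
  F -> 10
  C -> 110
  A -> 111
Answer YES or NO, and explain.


Checking each pair (does one codeword prefix another?):
  D='0' vs F='10': no prefix
  D='0' vs C='110': no prefix
  D='0' vs A='111': no prefix
  F='10' vs D='0': no prefix
  F='10' vs C='110': no prefix
  F='10' vs A='111': no prefix
  C='110' vs D='0': no prefix
  C='110' vs F='10': no prefix
  C='110' vs A='111': no prefix
  A='111' vs D='0': no prefix
  A='111' vs F='10': no prefix
  A='111' vs C='110': no prefix
No violation found over all pairs.

YES -- this is a valid prefix code. No codeword is a prefix of any other codeword.


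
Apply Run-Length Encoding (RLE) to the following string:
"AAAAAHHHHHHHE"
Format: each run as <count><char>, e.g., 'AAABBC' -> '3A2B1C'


Scanning runs left to right:
  i=0: run of 'A' x 5 -> '5A'
  i=5: run of 'H' x 7 -> '7H'
  i=12: run of 'E' x 1 -> '1E'

RLE = 5A7H1E


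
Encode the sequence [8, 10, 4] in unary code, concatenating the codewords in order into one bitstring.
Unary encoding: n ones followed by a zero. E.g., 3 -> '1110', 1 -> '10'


Encode each number as n ones followed by a terminating 0:
  8 -> 111111110 (9 bits)
  10 -> 11111111110 (11 bits)
  4 -> 11110 (5 bits)
Total length = 9 + 11 + 5 = 25 bits.

Unary([8, 10, 4]) = 1111111101111111111011110 (25 bits)


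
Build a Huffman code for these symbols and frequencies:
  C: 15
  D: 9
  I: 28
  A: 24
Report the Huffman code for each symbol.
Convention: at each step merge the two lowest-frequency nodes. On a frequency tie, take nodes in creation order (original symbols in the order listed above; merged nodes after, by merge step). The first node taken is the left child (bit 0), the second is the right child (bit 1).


Huffman tree construction:
Step 1: Merge D(9) + C(15) = 24
Step 2: Merge A(24) + (D+C)(24) = 48
Step 3: Merge I(28) + (A+(D+C))(48) = 76
Read each symbol's code off the tree from the root (left child = 0, right child = 1).

Codes:
  C: 111 (length 3)
  D: 110 (length 3)
  I: 0 (length 1)
  A: 10 (length 2)
Average code length: 148/76 = 1.9474 bits/symbol


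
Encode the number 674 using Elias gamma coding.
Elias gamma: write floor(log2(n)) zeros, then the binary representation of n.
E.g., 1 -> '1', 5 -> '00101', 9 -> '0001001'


num_bits = floor(log2(674)) + 1 = 10
leading_zeros = num_bits - 1 = 9
binary(674) = 1010100010

Elias gamma(674) = '000000000' + '1010100010' = 0000000001010100010 (19 bits)


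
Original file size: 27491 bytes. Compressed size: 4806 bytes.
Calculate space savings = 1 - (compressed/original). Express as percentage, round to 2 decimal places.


ratio = compressed/original = 4806/27491 = 0.174821
savings = 1 - ratio = 1 - 0.174821 = 0.825179
as a percentage: 0.825179 * 100 = 82.52%

Space savings = 1 - 4806/27491 = 82.52%


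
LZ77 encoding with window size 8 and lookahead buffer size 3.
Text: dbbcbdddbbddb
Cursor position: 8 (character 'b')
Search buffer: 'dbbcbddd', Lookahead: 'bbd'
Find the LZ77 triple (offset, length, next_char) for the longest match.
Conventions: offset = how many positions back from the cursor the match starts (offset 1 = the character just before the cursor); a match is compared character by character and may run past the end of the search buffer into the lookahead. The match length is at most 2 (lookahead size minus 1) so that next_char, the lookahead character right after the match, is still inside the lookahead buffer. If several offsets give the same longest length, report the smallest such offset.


Try each offset into the search buffer:
  offset=1 (pos 7, char 'd'): match length 0
  offset=2 (pos 6, char 'd'): match length 0
  offset=3 (pos 5, char 'd'): match length 0
  offset=4 (pos 4, char 'b'): match length 1
  offset=5 (pos 3, char 'c'): match length 0
  offset=6 (pos 2, char 'b'): match length 1
  offset=7 (pos 1, char 'b'): match length 2
  offset=8 (pos 0, char 'd'): match length 0
Longest match has length 2 at offset 7.
next_char = character at position 8 + 2 = 10 -> 'd'

Best match: offset=7, length=2 (matching 'bb' starting at position 1)
LZ77 triple: (7, 2, 'd')


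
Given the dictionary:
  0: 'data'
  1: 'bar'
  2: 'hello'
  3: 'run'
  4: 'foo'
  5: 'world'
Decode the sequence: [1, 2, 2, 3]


Look up each index in the dictionary:
  1 -> 'bar'
  2 -> 'hello'
  2 -> 'hello'
  3 -> 'run'

Decoded: "bar hello hello run"


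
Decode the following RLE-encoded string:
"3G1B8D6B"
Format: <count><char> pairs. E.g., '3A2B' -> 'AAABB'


Expanding each <count><char> pair:
  3G -> 'GGG'
  1B -> 'B'
  8D -> 'DDDDDDDD'
  6B -> 'BBBBBB'

Decoded = GGGBDDDDDDDDBBBBBB


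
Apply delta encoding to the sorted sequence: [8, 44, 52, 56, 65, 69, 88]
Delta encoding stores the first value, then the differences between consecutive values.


First value: 8
Deltas:
  44 - 8 = 36
  52 - 44 = 8
  56 - 52 = 4
  65 - 56 = 9
  69 - 65 = 4
  88 - 69 = 19


Delta encoded: [8, 36, 8, 4, 9, 4, 19]


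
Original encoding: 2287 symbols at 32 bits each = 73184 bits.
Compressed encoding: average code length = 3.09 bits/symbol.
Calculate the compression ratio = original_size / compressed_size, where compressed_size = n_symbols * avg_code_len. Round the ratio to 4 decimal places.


original_size = n_symbols * orig_bits = 2287 * 32 = 73184 bits
compressed_size = n_symbols * avg_code_len = 2287 * 3.09 = 7066.83 bits
ratio = original_size / compressed_size = 73184 / 7066.83 = 10.356

Compression ratio = 10.356


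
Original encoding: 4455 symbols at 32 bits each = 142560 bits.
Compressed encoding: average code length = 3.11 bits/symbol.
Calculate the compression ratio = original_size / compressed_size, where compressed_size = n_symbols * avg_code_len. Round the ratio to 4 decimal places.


original_size = n_symbols * orig_bits = 4455 * 32 = 142560 bits
compressed_size = n_symbols * avg_code_len = 4455 * 3.11 = 13855.05 bits
ratio = original_size / compressed_size = 142560 / 13855.05 = 10.2894

Compression ratio = 10.2894


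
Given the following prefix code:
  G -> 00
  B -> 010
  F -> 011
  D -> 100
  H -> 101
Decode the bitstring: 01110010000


Decoding step by step:
Bits 011 -> F
Bits 100 -> D
Bits 100 -> D
Bits 00 -> G


Decoded message: FDDG


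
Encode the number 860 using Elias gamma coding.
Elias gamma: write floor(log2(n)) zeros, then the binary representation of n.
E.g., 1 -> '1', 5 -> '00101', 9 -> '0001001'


num_bits = floor(log2(860)) + 1 = 10
leading_zeros = num_bits - 1 = 9
binary(860) = 1101011100

Elias gamma(860) = '000000000' + '1101011100' = 0000000001101011100 (19 bits)


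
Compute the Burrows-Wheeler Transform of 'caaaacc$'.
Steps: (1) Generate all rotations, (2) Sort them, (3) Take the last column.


Rotations (sorted):
  0: $caaaacc -> last char: c
  1: aaaacc$c -> last char: c
  2: aaacc$ca -> last char: a
  3: aacc$caa -> last char: a
  4: acc$caaa -> last char: a
  5: c$caaaac -> last char: c
  6: caaaacc$ -> last char: $
  7: cc$caaaa -> last char: a


BWT = ccaaac$a


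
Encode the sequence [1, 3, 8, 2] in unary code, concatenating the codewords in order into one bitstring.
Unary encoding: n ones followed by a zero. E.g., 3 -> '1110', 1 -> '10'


Encode each number as n ones followed by a terminating 0:
  1 -> 10 (2 bits)
  3 -> 1110 (4 bits)
  8 -> 111111110 (9 bits)
  2 -> 110 (3 bits)
Total length = 2 + 4 + 9 + 3 = 18 bits.

Unary([1, 3, 8, 2]) = 101110111111110110 (18 bits)


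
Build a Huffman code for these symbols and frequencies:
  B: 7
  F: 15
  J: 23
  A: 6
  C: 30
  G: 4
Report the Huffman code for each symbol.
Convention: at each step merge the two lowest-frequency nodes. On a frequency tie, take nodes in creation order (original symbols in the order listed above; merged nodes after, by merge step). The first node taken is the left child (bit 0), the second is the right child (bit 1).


Huffman tree construction:
Step 1: Merge G(4) + A(6) = 10
Step 2: Merge B(7) + (G+A)(10) = 17
Step 3: Merge F(15) + (B+(G+A))(17) = 32
Step 4: Merge J(23) + C(30) = 53
Step 5: Merge (F+(B+(G+A)))(32) + (J+C)(53) = 85
Read each symbol's code off the tree from the root (left child = 0, right child = 1).

Codes:
  B: 010 (length 3)
  F: 00 (length 2)
  J: 10 (length 2)
  A: 0111 (length 4)
  C: 11 (length 2)
  G: 0110 (length 4)
Average code length: 197/85 = 2.3176 bits/symbol


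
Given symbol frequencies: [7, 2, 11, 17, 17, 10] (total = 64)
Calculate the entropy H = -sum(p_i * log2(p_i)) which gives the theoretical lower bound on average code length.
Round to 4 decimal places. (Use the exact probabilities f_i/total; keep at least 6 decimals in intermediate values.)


Per-symbol terms -p_i * log2(p_i) with p_i = f_i/64:
  p = 7/64 = 0.109375: log2(p) = -3.192645, -p*log2(p) = 0.349196
  p = 2/64 = 0.031250: log2(p) = -5.000000, -p*log2(p) = 0.156250
  p = 11/64 = 0.171875: log2(p) = -2.540568, -p*log2(p) = 0.436660
  p = 17/64 = 0.265625: log2(p) = -1.912537, -p*log2(p) = 0.508018
  p = 17/64 = 0.265625: log2(p) = -1.912537, -p*log2(p) = 0.508018
  p = 10/64 = 0.156250: log2(p) = -2.678072, -p*log2(p) = 0.418449
H = 0.349196 + 0.156250 + 0.436660 + 0.508018 + 0.508018 + 0.418449 = 2.376591

H = 2.3766 bits/symbol


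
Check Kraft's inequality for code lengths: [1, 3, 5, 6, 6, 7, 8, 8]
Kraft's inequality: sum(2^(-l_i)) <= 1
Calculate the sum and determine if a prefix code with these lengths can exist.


Sum = 2^(-1) + 2^(-3) + 2^(-5) + 2^(-6) + 2^(-6) + 2^(-7) + 2^(-8) + 2^(-8)
    = 0.5 + 0.125 + 0.03125 + 0.015625 + 0.015625 + 0.0078125 + 0.00390625 + 0.00390625
    = 180/256 = 0.703125
Since 0.703125 <= 1, Kraft's inequality IS satisfied.
A prefix code with these lengths CAN exist.

Kraft sum = 0.703125. Satisfied.


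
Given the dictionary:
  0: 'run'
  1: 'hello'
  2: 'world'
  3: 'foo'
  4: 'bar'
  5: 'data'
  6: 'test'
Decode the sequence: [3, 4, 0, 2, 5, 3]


Look up each index in the dictionary:
  3 -> 'foo'
  4 -> 'bar'
  0 -> 'run'
  2 -> 'world'
  5 -> 'data'
  3 -> 'foo'

Decoded: "foo bar run world data foo"


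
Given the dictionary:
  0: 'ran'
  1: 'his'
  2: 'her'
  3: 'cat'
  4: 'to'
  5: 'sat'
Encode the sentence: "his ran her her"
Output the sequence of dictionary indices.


Look up each word in the dictionary:
  'his' -> 1
  'ran' -> 0
  'her' -> 2
  'her' -> 2

Encoded: [1, 0, 2, 2]


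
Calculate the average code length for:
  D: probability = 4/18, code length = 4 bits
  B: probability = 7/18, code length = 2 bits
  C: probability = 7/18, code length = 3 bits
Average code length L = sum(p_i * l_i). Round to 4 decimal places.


Weighted contributions p_i * l_i:
  D: (4/18) * 4 = 16/18
  B: (7/18) * 2 = 14/18
  C: (7/18) * 3 = 21/18
Sum = (16 + 14 + 21)/18 = 51/18

L = 51/18 = 2.8333 bits/symbol


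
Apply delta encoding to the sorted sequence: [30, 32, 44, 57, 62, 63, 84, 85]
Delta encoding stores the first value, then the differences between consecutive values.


First value: 30
Deltas:
  32 - 30 = 2
  44 - 32 = 12
  57 - 44 = 13
  62 - 57 = 5
  63 - 62 = 1
  84 - 63 = 21
  85 - 84 = 1


Delta encoded: [30, 2, 12, 13, 5, 1, 21, 1]


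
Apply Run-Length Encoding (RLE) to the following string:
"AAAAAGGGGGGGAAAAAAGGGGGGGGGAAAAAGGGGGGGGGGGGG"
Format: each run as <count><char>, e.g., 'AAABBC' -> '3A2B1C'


Scanning runs left to right:
  i=0: run of 'A' x 5 -> '5A'
  i=5: run of 'G' x 7 -> '7G'
  i=12: run of 'A' x 6 -> '6A'
  i=18: run of 'G' x 9 -> '9G'
  i=27: run of 'A' x 5 -> '5A'
  i=32: run of 'G' x 13 -> '13G'

RLE = 5A7G6A9G5A13G


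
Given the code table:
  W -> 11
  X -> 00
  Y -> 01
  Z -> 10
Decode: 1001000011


Decoding:
10 -> Z
01 -> Y
00 -> X
00 -> X
11 -> W


Result: ZYXXW


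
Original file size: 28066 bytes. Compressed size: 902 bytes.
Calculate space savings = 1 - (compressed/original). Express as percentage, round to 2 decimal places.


ratio = compressed/original = 902/28066 = 0.032139
savings = 1 - ratio = 1 - 0.032139 = 0.967861
as a percentage: 0.967861 * 100 = 96.79%

Space savings = 1 - 902/28066 = 96.79%


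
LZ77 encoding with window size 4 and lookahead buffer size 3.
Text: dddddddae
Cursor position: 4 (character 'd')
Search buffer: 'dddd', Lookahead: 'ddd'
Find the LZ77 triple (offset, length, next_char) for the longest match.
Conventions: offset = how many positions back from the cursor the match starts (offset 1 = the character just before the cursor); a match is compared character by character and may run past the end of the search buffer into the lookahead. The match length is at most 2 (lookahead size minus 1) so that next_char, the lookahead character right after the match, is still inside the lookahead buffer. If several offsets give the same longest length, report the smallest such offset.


Try each offset into the search buffer:
  offset=1 (pos 3, char 'd'): match length 2
  offset=2 (pos 2, char 'd'): match length 2
  offset=3 (pos 1, char 'd'): match length 2
  offset=4 (pos 0, char 'd'): match length 2
Longest match has length 2, found at offsets 1, 2, 3, 4; take the smallest, offset 1.
next_char = character at position 4 + 2 = 6 -> 'd'

Best match: offset=1, length=2 (matching 'dd' starting at position 3)
LZ77 triple: (1, 2, 'd')


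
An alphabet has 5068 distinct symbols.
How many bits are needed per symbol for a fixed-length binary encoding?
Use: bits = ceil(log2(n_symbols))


log2(5068) = 12.3072
Bracket: 2^12 = 4096 < 5068 <= 2^13 = 8192
So ceil(log2(5068)) = 13

bits = ceil(log2(5068)) = ceil(12.3072) = 13 bits


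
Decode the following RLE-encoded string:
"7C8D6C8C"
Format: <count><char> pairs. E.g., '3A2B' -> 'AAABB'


Expanding each <count><char> pair:
  7C -> 'CCCCCCC'
  8D -> 'DDDDDDDD'
  6C -> 'CCCCCC'
  8C -> 'CCCCCCCC'

Decoded = CCCCCCCDDDDDDDDCCCCCCCCCCCCCC


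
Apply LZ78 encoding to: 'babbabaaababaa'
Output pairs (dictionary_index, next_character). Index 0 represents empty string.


LZ78 encoding steps:
Dictionary: {0: ''}
Step 1: w='' (idx 0), next='b' -> output (0, 'b'), add 'b' as idx 1
Step 2: w='' (idx 0), next='a' -> output (0, 'a'), add 'a' as idx 2
Step 3: w='b' (idx 1), next='b' -> output (1, 'b'), add 'bb' as idx 3
Step 4: w='a' (idx 2), next='b' -> output (2, 'b'), add 'ab' as idx 4
Step 5: w='a' (idx 2), next='a' -> output (2, 'a'), add 'aa' as idx 5
Step 6: w='ab' (idx 4), next='a' -> output (4, 'a'), add 'aba' as idx 6
Step 7: w='b' (idx 1), next='a' -> output (1, 'a'), add 'ba' as idx 7
Step 8: w='a' (idx 2), end of input -> output (2, '')


Encoded: [(0, 'b'), (0, 'a'), (1, 'b'), (2, 'b'), (2, 'a'), (4, 'a'), (1, 'a'), (2, '')]


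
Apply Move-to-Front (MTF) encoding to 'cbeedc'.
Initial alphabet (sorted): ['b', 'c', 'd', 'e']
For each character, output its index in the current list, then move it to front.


MTF encoding:
'c': index 1 in ['b', 'c', 'd', 'e'] -> ['c', 'b', 'd', 'e']
'b': index 1 in ['c', 'b', 'd', 'e'] -> ['b', 'c', 'd', 'e']
'e': index 3 in ['b', 'c', 'd', 'e'] -> ['e', 'b', 'c', 'd']
'e': index 0 in ['e', 'b', 'c', 'd'] -> ['e', 'b', 'c', 'd']
'd': index 3 in ['e', 'b', 'c', 'd'] -> ['d', 'e', 'b', 'c']
'c': index 3 in ['d', 'e', 'b', 'c'] -> ['c', 'd', 'e', 'b']


Output: [1, 1, 3, 0, 3, 3]


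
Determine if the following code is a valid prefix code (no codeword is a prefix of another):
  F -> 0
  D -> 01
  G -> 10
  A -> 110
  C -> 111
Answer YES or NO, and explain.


Checking each pair (does one codeword prefix another?):
  F='0' vs D='01': prefix -- VIOLATION

NO -- this is NOT a valid prefix code. F (0) is a prefix of D (01).


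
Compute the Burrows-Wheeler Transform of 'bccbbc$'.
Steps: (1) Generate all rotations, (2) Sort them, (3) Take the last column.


Rotations (sorted):
  0: $bccbbc -> last char: c
  1: bbc$bcc -> last char: c
  2: bc$bccb -> last char: b
  3: bccbbc$ -> last char: $
  4: c$bccbb -> last char: b
  5: cbbc$bc -> last char: c
  6: ccbbc$b -> last char: b


BWT = ccb$bcb


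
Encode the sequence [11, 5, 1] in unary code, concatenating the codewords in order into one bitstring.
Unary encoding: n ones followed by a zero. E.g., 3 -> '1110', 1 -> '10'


Encode each number as n ones followed by a terminating 0:
  11 -> 111111111110 (12 bits)
  5 -> 111110 (6 bits)
  1 -> 10 (2 bits)
Total length = 12 + 6 + 2 = 20 bits.

Unary([11, 5, 1]) = 11111111111011111010 (20 bits)


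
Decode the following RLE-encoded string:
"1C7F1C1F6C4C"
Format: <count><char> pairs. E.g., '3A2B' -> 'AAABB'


Expanding each <count><char> pair:
  1C -> 'C'
  7F -> 'FFFFFFF'
  1C -> 'C'
  1F -> 'F'
  6C -> 'CCCCCC'
  4C -> 'CCCC'

Decoded = CFFFFFFFCFCCCCCCCCCC


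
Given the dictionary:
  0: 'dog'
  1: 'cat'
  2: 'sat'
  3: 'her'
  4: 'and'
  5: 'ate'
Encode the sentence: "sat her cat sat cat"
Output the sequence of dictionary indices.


Look up each word in the dictionary:
  'sat' -> 2
  'her' -> 3
  'cat' -> 1
  'sat' -> 2
  'cat' -> 1

Encoded: [2, 3, 1, 2, 1]


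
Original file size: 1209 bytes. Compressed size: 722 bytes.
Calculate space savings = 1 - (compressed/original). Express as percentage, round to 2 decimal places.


ratio = compressed/original = 722/1209 = 0.597188
savings = 1 - ratio = 1 - 0.597188 = 0.402812
as a percentage: 0.402812 * 100 = 40.28%

Space savings = 1 - 722/1209 = 40.28%


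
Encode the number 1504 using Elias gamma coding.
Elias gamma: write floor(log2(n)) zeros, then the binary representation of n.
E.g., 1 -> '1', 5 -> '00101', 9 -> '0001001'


num_bits = floor(log2(1504)) + 1 = 11
leading_zeros = num_bits - 1 = 10
binary(1504) = 10111100000

Elias gamma(1504) = '0000000000' + '10111100000' = 000000000010111100000 (21 bits)


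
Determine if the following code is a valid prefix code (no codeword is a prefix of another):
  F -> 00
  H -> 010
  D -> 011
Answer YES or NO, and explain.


Checking each pair (does one codeword prefix another?):
  F='00' vs H='010': no prefix
  F='00' vs D='011': no prefix
  H='010' vs F='00': no prefix
  H='010' vs D='011': no prefix
  D='011' vs F='00': no prefix
  D='011' vs H='010': no prefix
No violation found over all pairs.

YES -- this is a valid prefix code. No codeword is a prefix of any other codeword.


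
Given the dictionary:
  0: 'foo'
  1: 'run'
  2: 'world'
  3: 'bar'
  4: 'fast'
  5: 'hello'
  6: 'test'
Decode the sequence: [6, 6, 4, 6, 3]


Look up each index in the dictionary:
  6 -> 'test'
  6 -> 'test'
  4 -> 'fast'
  6 -> 'test'
  3 -> 'bar'

Decoded: "test test fast test bar"


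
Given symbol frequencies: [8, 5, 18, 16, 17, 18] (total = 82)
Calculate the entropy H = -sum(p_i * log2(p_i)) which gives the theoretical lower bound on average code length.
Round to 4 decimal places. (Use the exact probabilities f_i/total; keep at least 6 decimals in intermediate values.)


Per-symbol terms -p_i * log2(p_i) with p_i = f_i/82:
  p = 8/82 = 0.097561: log2(p) = -3.357552, -p*log2(p) = 0.327566
  p = 5/82 = 0.060976: log2(p) = -4.035624, -p*log2(p) = 0.246075
  p = 18/82 = 0.219512: log2(p) = -2.187627, -p*log2(p) = 0.480211
  p = 16/82 = 0.195122: log2(p) = -2.357552, -p*log2(p) = 0.460010
  p = 17/82 = 0.207317: log2(p) = -2.270089, -p*log2(p) = 0.470628
  p = 18/82 = 0.219512: log2(p) = -2.187627, -p*log2(p) = 0.480211
H = 0.327566 + 0.246075 + 0.480211 + 0.460010 + 0.470628 + 0.480211 = 2.464701

H = 2.4647 bits/symbol


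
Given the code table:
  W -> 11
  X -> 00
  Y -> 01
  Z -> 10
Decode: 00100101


Decoding:
00 -> X
10 -> Z
01 -> Y
01 -> Y


Result: XZYY


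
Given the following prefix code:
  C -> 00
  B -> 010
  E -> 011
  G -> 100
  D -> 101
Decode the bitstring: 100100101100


Decoding step by step:
Bits 100 -> G
Bits 100 -> G
Bits 101 -> D
Bits 100 -> G


Decoded message: GGDG


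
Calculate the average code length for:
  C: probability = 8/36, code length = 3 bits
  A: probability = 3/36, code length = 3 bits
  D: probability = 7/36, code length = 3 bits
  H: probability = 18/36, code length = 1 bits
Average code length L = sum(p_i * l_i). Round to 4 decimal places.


Weighted contributions p_i * l_i:
  C: (8/36) * 3 = 24/36
  A: (3/36) * 3 = 9/36
  D: (7/36) * 3 = 21/36
  H: (18/36) * 1 = 18/36
Sum = (24 + 9 + 21 + 18)/36 = 72/36

L = 72/36 = 2.0000 bits/symbol


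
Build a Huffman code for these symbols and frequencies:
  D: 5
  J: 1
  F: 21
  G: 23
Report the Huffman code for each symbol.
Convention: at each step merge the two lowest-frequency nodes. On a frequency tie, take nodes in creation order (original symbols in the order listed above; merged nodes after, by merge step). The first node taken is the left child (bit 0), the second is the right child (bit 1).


Huffman tree construction:
Step 1: Merge J(1) + D(5) = 6
Step 2: Merge (J+D)(6) + F(21) = 27
Step 3: Merge G(23) + ((J+D)+F)(27) = 50
Read each symbol's code off the tree from the root (left child = 0, right child = 1).

Codes:
  D: 101 (length 3)
  J: 100 (length 3)
  F: 11 (length 2)
  G: 0 (length 1)
Average code length: 83/50 = 1.6600 bits/symbol


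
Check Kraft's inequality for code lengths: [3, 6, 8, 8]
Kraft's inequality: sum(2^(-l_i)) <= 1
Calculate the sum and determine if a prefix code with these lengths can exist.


Sum = 2^(-3) + 2^(-6) + 2^(-8) + 2^(-8)
    = 0.125 + 0.015625 + 0.00390625 + 0.00390625
    = 38/256 = 0.1484375
Since 0.1484375 <= 1, Kraft's inequality IS satisfied.
A prefix code with these lengths CAN exist.

Kraft sum = 0.1484375. Satisfied.


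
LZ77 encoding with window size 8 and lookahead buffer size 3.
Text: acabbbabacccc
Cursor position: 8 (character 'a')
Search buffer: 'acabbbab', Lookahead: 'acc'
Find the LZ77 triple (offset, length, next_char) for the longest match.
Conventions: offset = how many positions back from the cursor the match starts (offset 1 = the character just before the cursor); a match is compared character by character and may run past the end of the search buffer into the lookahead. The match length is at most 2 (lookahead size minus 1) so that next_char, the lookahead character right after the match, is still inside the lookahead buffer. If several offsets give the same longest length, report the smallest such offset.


Try each offset into the search buffer:
  offset=1 (pos 7, char 'b'): match length 0
  offset=2 (pos 6, char 'a'): match length 1
  offset=3 (pos 5, char 'b'): match length 0
  offset=4 (pos 4, char 'b'): match length 0
  offset=5 (pos 3, char 'b'): match length 0
  offset=6 (pos 2, char 'a'): match length 1
  offset=7 (pos 1, char 'c'): match length 0
  offset=8 (pos 0, char 'a'): match length 2
Longest match has length 2 at offset 8.
next_char = character at position 8 + 2 = 10 -> 'c'

Best match: offset=8, length=2 (matching 'ac' starting at position 0)
LZ77 triple: (8, 2, 'c')


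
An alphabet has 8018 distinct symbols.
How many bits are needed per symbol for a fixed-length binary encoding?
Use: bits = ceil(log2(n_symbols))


log2(8018) = 12.969
Bracket: 2^12 = 4096 < 8018 <= 2^13 = 8192
So ceil(log2(8018)) = 13

bits = ceil(log2(8018)) = ceil(12.969) = 13 bits


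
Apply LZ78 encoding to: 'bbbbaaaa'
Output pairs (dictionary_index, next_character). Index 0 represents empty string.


LZ78 encoding steps:
Dictionary: {0: ''}
Step 1: w='' (idx 0), next='b' -> output (0, 'b'), add 'b' as idx 1
Step 2: w='b' (idx 1), next='b' -> output (1, 'b'), add 'bb' as idx 2
Step 3: w='b' (idx 1), next='a' -> output (1, 'a'), add 'ba' as idx 3
Step 4: w='' (idx 0), next='a' -> output (0, 'a'), add 'a' as idx 4
Step 5: w='a' (idx 4), next='a' -> output (4, 'a'), add 'aa' as idx 5


Encoded: [(0, 'b'), (1, 'b'), (1, 'a'), (0, 'a'), (4, 'a')]


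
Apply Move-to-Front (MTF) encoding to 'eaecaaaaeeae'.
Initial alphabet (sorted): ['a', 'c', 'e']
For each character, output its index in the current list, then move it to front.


MTF encoding:
'e': index 2 in ['a', 'c', 'e'] -> ['e', 'a', 'c']
'a': index 1 in ['e', 'a', 'c'] -> ['a', 'e', 'c']
'e': index 1 in ['a', 'e', 'c'] -> ['e', 'a', 'c']
'c': index 2 in ['e', 'a', 'c'] -> ['c', 'e', 'a']
'a': index 2 in ['c', 'e', 'a'] -> ['a', 'c', 'e']
'a': index 0 in ['a', 'c', 'e'] -> ['a', 'c', 'e']
'a': index 0 in ['a', 'c', 'e'] -> ['a', 'c', 'e']
'a': index 0 in ['a', 'c', 'e'] -> ['a', 'c', 'e']
'e': index 2 in ['a', 'c', 'e'] -> ['e', 'a', 'c']
'e': index 0 in ['e', 'a', 'c'] -> ['e', 'a', 'c']
'a': index 1 in ['e', 'a', 'c'] -> ['a', 'e', 'c']
'e': index 1 in ['a', 'e', 'c'] -> ['e', 'a', 'c']


Output: [2, 1, 1, 2, 2, 0, 0, 0, 2, 0, 1, 1]


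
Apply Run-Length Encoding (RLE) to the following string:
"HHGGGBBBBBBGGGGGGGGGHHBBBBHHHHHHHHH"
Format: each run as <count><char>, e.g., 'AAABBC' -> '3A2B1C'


Scanning runs left to right:
  i=0: run of 'H' x 2 -> '2H'
  i=2: run of 'G' x 3 -> '3G'
  i=5: run of 'B' x 6 -> '6B'
  i=11: run of 'G' x 9 -> '9G'
  i=20: run of 'H' x 2 -> '2H'
  i=22: run of 'B' x 4 -> '4B'
  i=26: run of 'H' x 9 -> '9H'

RLE = 2H3G6B9G2H4B9H


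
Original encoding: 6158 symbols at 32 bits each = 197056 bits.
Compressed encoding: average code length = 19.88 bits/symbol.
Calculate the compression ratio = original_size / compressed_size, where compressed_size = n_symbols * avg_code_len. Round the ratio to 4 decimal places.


original_size = n_symbols * orig_bits = 6158 * 32 = 197056 bits
compressed_size = n_symbols * avg_code_len = 6158 * 19.88 = 122421.04 bits
ratio = original_size / compressed_size = 197056 / 122421.04 = 1.6097

Compression ratio = 1.6097


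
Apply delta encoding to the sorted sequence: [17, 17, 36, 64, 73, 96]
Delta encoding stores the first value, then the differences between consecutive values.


First value: 17
Deltas:
  17 - 17 = 0
  36 - 17 = 19
  64 - 36 = 28
  73 - 64 = 9
  96 - 73 = 23


Delta encoded: [17, 0, 19, 28, 9, 23]


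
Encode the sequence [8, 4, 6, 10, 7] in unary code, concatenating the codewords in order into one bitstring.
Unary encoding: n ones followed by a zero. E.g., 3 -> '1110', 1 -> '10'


Encode each number as n ones followed by a terminating 0:
  8 -> 111111110 (9 bits)
  4 -> 11110 (5 bits)
  6 -> 1111110 (7 bits)
  10 -> 11111111110 (11 bits)
  7 -> 11111110 (8 bits)
Total length = 9 + 5 + 7 + 11 + 8 = 40 bits.

Unary([8, 4, 6, 10, 7]) = 1111111101111011111101111111111011111110 (40 bits)


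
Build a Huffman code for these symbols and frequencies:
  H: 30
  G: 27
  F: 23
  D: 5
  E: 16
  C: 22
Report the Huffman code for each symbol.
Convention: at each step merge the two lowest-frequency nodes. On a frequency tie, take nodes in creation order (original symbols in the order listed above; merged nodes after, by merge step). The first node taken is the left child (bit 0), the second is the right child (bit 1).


Huffman tree construction:
Step 1: Merge D(5) + E(16) = 21
Step 2: Merge (D+E)(21) + C(22) = 43
Step 3: Merge F(23) + G(27) = 50
Step 4: Merge H(30) + ((D+E)+C)(43) = 73
Step 5: Merge (F+G)(50) + (H+((D+E)+C))(73) = 123
Read each symbol's code off the tree from the root (left child = 0, right child = 1).

Codes:
  H: 10 (length 2)
  G: 01 (length 2)
  F: 00 (length 2)
  D: 1100 (length 4)
  E: 1101 (length 4)
  C: 111 (length 3)
Average code length: 310/123 = 2.5203 bits/symbol


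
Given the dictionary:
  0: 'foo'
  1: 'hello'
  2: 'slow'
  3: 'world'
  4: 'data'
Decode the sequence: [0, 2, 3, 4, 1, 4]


Look up each index in the dictionary:
  0 -> 'foo'
  2 -> 'slow'
  3 -> 'world'
  4 -> 'data'
  1 -> 'hello'
  4 -> 'data'

Decoded: "foo slow world data hello data"


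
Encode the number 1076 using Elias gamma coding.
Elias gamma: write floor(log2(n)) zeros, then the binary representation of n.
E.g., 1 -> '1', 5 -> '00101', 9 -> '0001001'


num_bits = floor(log2(1076)) + 1 = 11
leading_zeros = num_bits - 1 = 10
binary(1076) = 10000110100

Elias gamma(1076) = '0000000000' + '10000110100' = 000000000010000110100 (21 bits)


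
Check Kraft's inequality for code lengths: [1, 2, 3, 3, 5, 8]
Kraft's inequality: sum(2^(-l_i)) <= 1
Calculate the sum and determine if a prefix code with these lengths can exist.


Sum = 2^(-1) + 2^(-2) + 2^(-3) + 2^(-3) + 2^(-5) + 2^(-8)
    = 0.5 + 0.25 + 0.125 + 0.125 + 0.03125 + 0.00390625
    = 265/256 = 1.03515625
Since 1.03515625 > 1, Kraft's inequality is NOT satisfied.
A prefix code with these lengths CANNOT exist.

Kraft sum = 1.03515625. Not satisfied.
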